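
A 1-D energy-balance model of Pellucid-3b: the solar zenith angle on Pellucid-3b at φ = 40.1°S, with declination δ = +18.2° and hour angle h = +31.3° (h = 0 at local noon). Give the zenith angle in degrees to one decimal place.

cos θ_z = sin φ sin δ + cos φ cos δ cos h = -0.201182 + 0.620896 = 0.419714.
θ_z = arccos(0.419714) = 65.2°.

θ_z = 65.2°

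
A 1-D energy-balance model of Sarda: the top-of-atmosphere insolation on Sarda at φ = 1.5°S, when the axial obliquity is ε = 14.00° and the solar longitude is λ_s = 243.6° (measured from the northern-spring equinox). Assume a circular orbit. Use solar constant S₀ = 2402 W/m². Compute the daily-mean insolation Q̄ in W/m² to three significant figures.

Q̄ ≈ 753 W/m²

Solar declination: sin δ = sin ε · sin λ_s = sin 14.00° × sin 243.6° = -0.21669, so δ = -12.515°.
cos H₀ = −tan(-1.5°) tan(-12.515°) = -0.0058, H₀ = 1.5766 rad.
Bracket: H₀ sin φ sin δ + cos φ cos δ sin H₀ = 1.5766×-0.02618×-0.21669 + 0.99966×0.97624×0.99998 = 0.008944 + 0.975889 = 0.984833.
Q̄ = (S₀/π) × [bracket] = (2402/π) × 0.984833 = 753.0 W/m².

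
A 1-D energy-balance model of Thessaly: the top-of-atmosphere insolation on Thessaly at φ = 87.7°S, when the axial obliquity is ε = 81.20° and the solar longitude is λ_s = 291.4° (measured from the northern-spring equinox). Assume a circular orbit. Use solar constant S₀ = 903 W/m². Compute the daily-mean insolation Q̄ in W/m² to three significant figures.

Q̄ ≈ 830 W/m²

Solar declination: sin δ = sin ε · sin λ_s = sin 81.20° × sin 291.4° = -0.92010, so δ = -66.940°.
cos H₀ = −tan(-87.7°) tan(-66.940°) = -58.4855 ≤ −1 ⇒ polar day, H₀ = π.
Bracket: H₀ sin φ sin δ + cos φ cos δ sin H₀ = 3.1416×-0.99919×-0.92010 + 0.04013×0.39169×0.00000 = 2.888245 + 0.000000 = 2.888245.
Q̄ = (S₀/π) × [bracket] = (903/π) × 2.888245 = 830.2 W/m².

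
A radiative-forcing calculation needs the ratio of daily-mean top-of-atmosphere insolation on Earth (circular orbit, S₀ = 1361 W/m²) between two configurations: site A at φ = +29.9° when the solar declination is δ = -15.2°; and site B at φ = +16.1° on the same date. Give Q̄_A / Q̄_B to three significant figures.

Q̄_A / Q̄_B ≈ 0.786

— Configuration A (φ=+29.9°):
cos H₀ = −tan(+29.9°) tan(-15.200°) = 0.1562, H₀ = 1.4139 rad.
Bracket: H₀ sin φ sin δ + cos φ cos δ sin H₀ = 1.4139×0.49849×-0.26219 + 0.86690×0.96502×0.98772 = -0.184795 + 0.826303 = 0.641508.
Q̄ = (S₀/π) × [bracket] = (1361/π) × 0.641508 = 277.91 W/m².
— Configuration B (φ=+16.1°):
cos H₀ = −tan(+16.1°) tan(-15.200°) = 0.0784, H₀ = 1.4923 rad.
Bracket: H₀ sin φ sin δ + cos φ cos δ sin H₀ = 1.4923×0.27731×-0.26219 + 0.96078×0.96502×0.99692 = -0.108502 + 0.924316 = 0.815814.
Q̄ = (S₀/π) × [bracket] = (1361/π) × 0.815814 = 353.43 W/m².
Ratio Q̄_A / Q̄_B = 277.91 / 353.43 = 0.7863.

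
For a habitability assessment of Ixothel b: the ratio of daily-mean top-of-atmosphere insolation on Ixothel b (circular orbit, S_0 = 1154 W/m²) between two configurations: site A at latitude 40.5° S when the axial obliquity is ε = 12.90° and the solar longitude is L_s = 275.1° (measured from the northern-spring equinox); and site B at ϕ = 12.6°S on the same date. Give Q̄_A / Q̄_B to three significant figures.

Q̄_A / Q̄_B ≈ 0.955

— Configuration A (ϕ=-40.5°):
Solar declination: sin δ = sin ε · sin L_s = sin 12.90° × sin 275.1° = -0.22237, so δ = -12.848°.
cos h₀ = −tan(-40.5°) tan(-12.848°) = -0.1948, h₀ = 1.7668 rad.
Bracket: h₀ sin ϕ sin δ + cos ϕ cos δ sin h₀ = 1.7668×-0.64945×-0.22237 + 0.76041×0.97496×0.98084 = 0.255158 + 0.727165 = 0.982323.
Q̄ = (S_0/π) × [bracket] = (1154/π) × 0.982323 = 360.84 W/m².
— Configuration B (ϕ=-12.6°):
cos h₀ = −tan(-12.6°) tan(-12.848°) = -0.0510, h₀ = 1.6218 rad.
Bracket: h₀ sin ϕ sin δ + cos ϕ cos δ sin h₀ = 1.6218×-0.21814×-0.22237 + 0.97592×0.97496×0.99870 = 0.078670 + 0.950246 = 1.028916.
Q̄ = (S_0/π) × [bracket] = (1154/π) × 1.028916 = 377.95 W/m².
Ratio Q̄_A / Q̄_B = 360.84 / 377.95 = 0.9547.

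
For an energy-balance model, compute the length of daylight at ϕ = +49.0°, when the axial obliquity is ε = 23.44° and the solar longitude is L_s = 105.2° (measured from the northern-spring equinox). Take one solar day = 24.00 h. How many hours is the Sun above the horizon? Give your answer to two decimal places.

Solar declination: sin δ = sin ε · sin L_s = sin 23.44° × sin 105.2° = 0.38387, so δ = +22.574°.
cos h₀ = −tan ϕ · tan δ = −tan(+49.0°) × tan(+22.574°) = -0.4782, so h₀ = 2.0694 rad = 118.57°.
Daylight = 2h₀/(2π) × 24.00 h = (2.0694/π) × 24.00 = 15.81 h.

15.81 h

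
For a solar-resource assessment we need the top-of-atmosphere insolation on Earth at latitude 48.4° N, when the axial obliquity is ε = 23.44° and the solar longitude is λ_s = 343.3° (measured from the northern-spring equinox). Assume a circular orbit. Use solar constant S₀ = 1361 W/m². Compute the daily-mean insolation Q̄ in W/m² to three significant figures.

Q̄ ≈ 230 W/m²

Solar declination: sin δ = sin ε · sin λ_s = sin 23.44° × sin 343.3° = -0.11431, so δ = -6.564°.
cos H₀ = −tan(+48.4°) tan(-6.564°) = 0.1296, H₀ = 1.4408 rad.
Bracket: H₀ sin φ sin δ + cos φ cos δ sin H₀ = 1.4408×0.74780×-0.11431 + 0.66393×0.99345×0.99157 = -0.123161 + 0.654021 = 0.530860.
Q̄ = (S₀/π) × [bracket] = (1361/π) × 0.530860 = 230.0 W/m².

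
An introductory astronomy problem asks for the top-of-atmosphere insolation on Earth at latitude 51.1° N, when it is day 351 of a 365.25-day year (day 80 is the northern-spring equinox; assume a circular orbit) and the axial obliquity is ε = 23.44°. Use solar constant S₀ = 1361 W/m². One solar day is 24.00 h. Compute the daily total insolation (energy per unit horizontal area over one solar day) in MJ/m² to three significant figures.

6.58 MJ/m²

Solar longitude: λ_s = 360° × (351 − 80)/365.25 = 267.105°.
sin δ = sin 23.44° × sin 267.105° = -0.39728, so δ = -23.408°.
cos H₀ = −tan(+51.1°) tan(-23.408°) = 0.5365, H₀ = 1.0045 rad.
Bracket: H₀ sin φ sin δ + cos φ cos δ sin H₀ = 1.0045×0.77824×-0.39728 + 0.62796×0.91770×0.84389 = -0.310570 + 0.486316 = 0.175746.
Q̄ = (S₀/π) × [bracket] = (1361/π) × 0.175746 = 76.137 W/m².
Daily total = Q̄ × 24.00 h × 3600 s/h = 76.137 × 24.00 × 3600 / 10⁶ = 6.578 MJ/m².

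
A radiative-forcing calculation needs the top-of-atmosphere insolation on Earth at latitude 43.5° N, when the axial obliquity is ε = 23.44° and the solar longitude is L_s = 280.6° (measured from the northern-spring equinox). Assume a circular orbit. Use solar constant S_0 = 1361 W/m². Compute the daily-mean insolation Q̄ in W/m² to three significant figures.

Q̄ ≈ 130 W/m²

Solar declination: sin δ = sin ε · sin L_s = sin 23.44° × sin 280.6° = -0.39100, so δ = -23.017°.
cos h₀ = −tan(+43.5°) tan(-23.017°) = 0.4031, h₀ = 1.1559 rad.
Bracket: h₀ sin ϕ sin δ + cos ϕ cos δ sin h₀ = 1.1559×0.68835×-0.39100 + 0.72537×0.92039×0.91514 = -0.311105 + 0.610969 = 0.299864.
Q̄ = (S_0/π) × [bracket] = (1361/π) × 0.299864 = 129.9 W/m².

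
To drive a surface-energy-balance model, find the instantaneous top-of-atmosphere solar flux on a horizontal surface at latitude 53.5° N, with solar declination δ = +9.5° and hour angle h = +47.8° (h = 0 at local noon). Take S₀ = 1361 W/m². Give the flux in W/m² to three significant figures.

717 W/m²

cos θ_z = sin φ sin δ + cos φ cos δ cos h = 0.132675 + 0.394075 = 0.526750.
Flux = S₀ · cos θ_z = 1361 × 0.526750 = 716.9 W/m².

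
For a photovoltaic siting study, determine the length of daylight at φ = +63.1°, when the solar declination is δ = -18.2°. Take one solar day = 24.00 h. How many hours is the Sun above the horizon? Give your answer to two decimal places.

cos H₀ = −tan φ · tan δ = −tan(+63.1°) × tan(-18.200°) = 0.6481, so H₀ = 0.8658 rad = 49.60°.
Daylight = 2H₀/(2π) × 24.00 h = (0.8658/π) × 24.00 = 6.61 h.

6.61 h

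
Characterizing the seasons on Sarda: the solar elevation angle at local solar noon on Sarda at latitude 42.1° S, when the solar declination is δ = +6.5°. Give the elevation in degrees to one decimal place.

41.4°

At local noon the hour angle is zero, so the zenith angle equals |ϕ − δ| = |-42.1° − (+6.500°)| = 48.600°.
Elevation = 90° − 48.600° = 41.4°.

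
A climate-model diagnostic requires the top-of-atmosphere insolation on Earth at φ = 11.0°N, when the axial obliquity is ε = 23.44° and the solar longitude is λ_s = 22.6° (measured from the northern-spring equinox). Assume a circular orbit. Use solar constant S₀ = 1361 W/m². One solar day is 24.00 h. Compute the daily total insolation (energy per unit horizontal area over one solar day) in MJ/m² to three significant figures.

Solar declination: sin δ = sin ε · sin λ_s = sin 23.44° × sin 22.6° = 0.15287, so δ = +8.793°.
cos H₀ = −tan(+11.0°) tan(+8.793°) = -0.0301, H₀ = 1.6009 rad.
Bracket: H₀ sin φ sin δ + cos φ cos δ sin H₀ = 1.6009×0.19081×0.15287 + 0.98163×0.98825×0.99955 = 0.046697 + 0.969659 = 1.016356.
Q̄ = (S₀/π) × [bracket] = (1361/π) × 1.016356 = 440.31 W/m².
Daily total = Q̄ × 24.00 h × 3600 s/h = 440.31 × 24.00 × 3600 / 10⁶ = 38.04 MJ/m².

38.0 MJ/m²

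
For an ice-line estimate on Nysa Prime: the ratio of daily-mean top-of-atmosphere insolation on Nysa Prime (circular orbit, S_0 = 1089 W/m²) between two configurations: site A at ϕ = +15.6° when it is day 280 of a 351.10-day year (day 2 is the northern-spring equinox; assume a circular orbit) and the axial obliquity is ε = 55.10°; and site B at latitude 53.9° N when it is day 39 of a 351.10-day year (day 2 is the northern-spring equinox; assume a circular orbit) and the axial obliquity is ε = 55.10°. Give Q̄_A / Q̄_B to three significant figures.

Q̄_A / Q̄_B ≈ 0.221

— Configuration A (ϕ=+15.6°):
Solar longitude: L_s = 360° × (280 − 2)/351.10 = 285.047°.
sin δ = sin 55.10° × sin 285.047° = -0.79203, so δ = -52.376°.
cos h₀ = −tan(+15.6°) tan(-52.376°) = 0.3622, h₀ = 1.2001 rad.
Bracket: h₀ sin ϕ sin δ + cos ϕ cos δ sin h₀ = 1.2001×0.26892×-0.79203 + 0.96316×0.61048×0.93209 = -0.255613 + 0.548060 = 0.292447.
Q̄ = (S_0/π) × [bracket] = (1089/π) × 0.292447 = 101.37 W/m².
— Configuration B (ϕ=+53.9°):
Solar longitude: L_s = 360° × (39 − 2)/351.10 = 37.938°.
sin δ = sin 55.10° × sin 37.938° = 0.50424, so δ = +30.281°.
cos h₀ = −tan(+53.9°) tan(+30.281°) = -0.8007, h₀ = 2.4993 rad.
Bracket: h₀ sin ϕ sin δ + cos ϕ cos δ sin h₀ = 2.4993×0.80799×0.50424 + 0.58920×0.86357×0.59903 = 1.018267 + 0.304796 = 1.323063.
Q̄ = (S_0/π) × [bracket] = (1089/π) × 1.323063 = 458.63 W/m².
Ratio Q̄_A / Q̄_B = 101.37 / 458.63 = 0.2210.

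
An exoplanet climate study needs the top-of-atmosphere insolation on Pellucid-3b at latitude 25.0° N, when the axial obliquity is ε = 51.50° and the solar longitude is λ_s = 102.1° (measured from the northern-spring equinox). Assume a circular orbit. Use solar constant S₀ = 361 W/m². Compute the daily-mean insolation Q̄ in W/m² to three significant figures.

Solar declination: sin δ = sin ε · sin λ_s = sin 51.50° × sin 102.1° = 0.76522, so δ = +49.927°.
cos H₀ = −tan(+25.0°) tan(+49.927°) = -0.5543, H₀ = 2.1583 rad.
Bracket: H₀ sin φ sin δ + cos φ cos δ sin H₀ = 2.1583×0.42262×0.76522 + 0.90631×0.64377×0.83233 = 0.697988 + 0.485627 = 1.183615.
Q̄ = (S₀/π) × [bracket] = (361/π) × 1.183615 = 136.0 W/m².

Q̄ ≈ 136 W/m²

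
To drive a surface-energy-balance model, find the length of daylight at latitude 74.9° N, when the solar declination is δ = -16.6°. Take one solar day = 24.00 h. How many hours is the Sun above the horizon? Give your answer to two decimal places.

cos H₀ = −tan φ · tan δ = 1.1049 ≥ 1, so the Sun never rises (polar night) and H₀ = 0.
Daylight = 2H₀/(2π) × 24.00 h = (0.0000/π) × 24.00 = 0.00 h.

0.00 h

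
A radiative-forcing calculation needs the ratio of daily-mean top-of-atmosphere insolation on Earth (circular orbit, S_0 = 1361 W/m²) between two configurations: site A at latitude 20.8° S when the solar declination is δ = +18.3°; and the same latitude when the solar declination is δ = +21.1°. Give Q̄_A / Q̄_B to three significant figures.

— Configuration A (ϕ=-20.8°):
cos h₀ = −tan(-20.8°) tan(+18.300°) = 0.1256, h₀ = 1.4448 rad.
Bracket: h₀ sin ϕ sin δ + cos ϕ cos δ sin h₀ = 1.4448×-0.35511×0.31399 + 0.93483×0.94943×0.99208 = -0.161097 + 0.880526 = 0.719429.
Q̄ = (S_0/π) × [bracket] = (1361/π) × 0.719429 = 311.67 W/m².
— Configuration B (ϕ=-20.8°):
cos h₀ = −tan(-20.8°) tan(+21.100°) = 0.1466, h₀ = 1.4237 rad.
Bracket: h₀ sin ϕ sin δ + cos ϕ cos δ sin h₀ = 1.4237×-0.35511×0.36000 + 0.93483×0.93295×0.98920 = -0.182005 + 0.862730 = 0.680725.
Q̄ = (S_0/π) × [bracket] = (1361/π) × 0.680725 = 294.90 W/m².
Ratio Q̄_A / Q̄_B = 311.67 / 294.90 = 1.057.

Q̄_A / Q̄_B ≈ 1.06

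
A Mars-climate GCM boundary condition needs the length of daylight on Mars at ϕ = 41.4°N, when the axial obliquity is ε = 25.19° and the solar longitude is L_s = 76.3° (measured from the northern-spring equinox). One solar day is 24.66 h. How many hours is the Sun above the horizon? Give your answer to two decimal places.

Solar declination: sin δ = sin ε · sin L_s = sin 25.19° × sin 76.3° = 0.41351, so δ = +24.426°.
cos h₀ = −tan ϕ · tan δ = −tan(+41.4°) × tan(+24.426°) = -0.4004, so h₀ = 1.9827 rad = 113.60°.
Daylight = 2h₀/(2π) × 24.66 h = (1.9827/π) × 24.66 = 15.56 h.

15.56 h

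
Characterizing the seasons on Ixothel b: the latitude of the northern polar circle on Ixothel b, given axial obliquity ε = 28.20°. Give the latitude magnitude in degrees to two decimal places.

The polar circle is the lowest latitude that experiences at least one full rotation of continuous daylight at the northern-summer solstice; it lies at |ϕ| = 90° − ε = 90° − 28.20° = 61.80°.

61.80°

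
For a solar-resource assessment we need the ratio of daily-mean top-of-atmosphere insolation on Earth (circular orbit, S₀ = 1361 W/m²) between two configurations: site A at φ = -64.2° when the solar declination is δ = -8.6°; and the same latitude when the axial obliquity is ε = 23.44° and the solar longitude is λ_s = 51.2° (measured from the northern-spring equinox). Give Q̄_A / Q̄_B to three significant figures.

— Configuration A (φ=-64.2°):
cos H₀ = −tan(-64.2°) tan(-8.600°) = -0.3128, H₀ = 1.8890 rad.
Bracket: H₀ sin φ sin δ + cos φ cos δ sin H₀ = 1.8890×-0.90032×-0.14954 + 0.43523×0.98876×0.94980 = 0.254323 + 0.408735 = 0.663058.
Q̄ = (S₀/π) × [bracket] = (1361/π) × 0.663058 = 287.25 W/m².
— Configuration B (φ=-64.2°):
Solar declination: sin δ = sin ε · sin λ_s = sin 23.44° × sin 51.2° = 0.31001, so δ = +18.060°.
cos H₀ = −tan(-64.2°) tan(+18.060°) = 0.6745, H₀ = 0.8305 rad.
Bracket: H₀ sin φ sin δ + cos φ cos δ sin H₀ = 0.8305×-0.90032×0.31001 + 0.43523×0.95073×0.73825 = -0.231799 + 0.305478 = 0.073679.
Q̄ = (S₀/π) × [bracket] = (1361/π) × 0.073679 = 31.919 W/m².
Ratio Q̄_A / Q̄_B = 287.25 / 31.919 = 8.999.

Q̄_A / Q̄_B ≈ 9.00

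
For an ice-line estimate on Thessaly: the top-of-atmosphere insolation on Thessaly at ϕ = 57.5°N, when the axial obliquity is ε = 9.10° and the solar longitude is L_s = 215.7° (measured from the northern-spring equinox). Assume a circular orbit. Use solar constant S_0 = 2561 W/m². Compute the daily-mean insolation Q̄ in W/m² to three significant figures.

Q̄ ≈ 341 W/m²

Solar declination: sin δ = sin ε · sin L_s = sin 9.10° × sin 215.7° = -0.09229, so δ = -5.295°.
cos h₀ = −tan(+57.5°) tan(-5.295°) = 0.1455, h₀ = 1.4248 rad.
Bracket: h₀ sin ϕ sin δ + cos ϕ cos δ sin h₀ = 1.4248×0.84339×-0.09229 + 0.53730×0.99573×0.98936 = -0.110901 + 0.529313 = 0.418412.
Q̄ = (S_0/π) × [bracket] = (2561/π) × 0.418412 = 341.1 W/m².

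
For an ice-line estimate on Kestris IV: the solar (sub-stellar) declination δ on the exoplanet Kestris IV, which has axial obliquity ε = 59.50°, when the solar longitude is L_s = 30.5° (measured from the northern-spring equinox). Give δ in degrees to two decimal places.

sin δ = sin ε · sin L_s = sin 59.50° × sin 30.5° = 0.437310.
δ = arcsin(0.437310) = +25.93°.

δ = +25.93°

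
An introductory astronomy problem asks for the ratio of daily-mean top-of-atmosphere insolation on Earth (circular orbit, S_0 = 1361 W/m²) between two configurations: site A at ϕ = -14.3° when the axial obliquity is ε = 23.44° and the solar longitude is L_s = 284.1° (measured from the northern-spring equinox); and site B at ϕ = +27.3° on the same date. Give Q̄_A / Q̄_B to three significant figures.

Q̄_A / Q̄_B ≈ 1.87

— Configuration A (ϕ=-14.3°):
Solar declination: sin δ = sin ε · sin L_s = sin 23.44° × sin 284.1° = -0.38580, so δ = -22.694°.
cos h₀ = −tan(-14.3°) tan(-22.694°) = -0.1066, h₀ = 1.6776 rad.
Bracket: h₀ sin ϕ sin δ + cos ϕ cos δ sin h₀ = 1.6776×-0.24700×-0.38580 + 0.96902×0.92258×0.99430 = 0.159863 + 0.888903 = 1.048766.
Q̄ = (S_0/π) × [bracket] = (1361/π) × 1.048766 = 454.35 W/m².
— Configuration B (ϕ=+27.3°):
cos h₀ = −tan(+27.3°) tan(-22.694°) = 0.2158, h₀ = 1.3532 rad.
Bracket: h₀ sin ϕ sin δ + cos ϕ cos δ sin h₀ = 1.3532×0.45865×-0.38580 + 0.88862×0.92258×0.97643 = -0.239445 + 0.800500 = 0.561055.
Q̄ = (S_0/π) × [bracket] = (1361/π) × 0.561055 = 243.06 W/m².
Ratio Q̄_A / Q̄_B = 454.35 / 243.06 = 1.869.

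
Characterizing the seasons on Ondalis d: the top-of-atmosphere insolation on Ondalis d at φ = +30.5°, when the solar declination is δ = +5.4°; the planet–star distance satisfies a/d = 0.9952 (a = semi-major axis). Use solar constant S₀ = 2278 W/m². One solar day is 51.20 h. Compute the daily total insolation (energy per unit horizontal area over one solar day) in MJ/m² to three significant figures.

124 MJ/m²

cos H₀ = −tan(+30.5°) tan(+5.400°) = -0.0557, H₀ = 1.6265 rad.
Bracket: H₀ sin φ sin δ + cos φ cos δ sin H₀ = 1.6265×0.50754×0.09411 + 0.86163×0.99556×0.99845 = 0.077689 + 0.856475 = 0.934164.
Inverse-square distance factor (a/d)² = 0.9952² = 0.990423.
Q̄ = (S₀/π) × 0.990423 × [bracket] = (2278/π) × 0.990423 × 0.934164 = 670.88 W/m².
Daily total = Q̄ × 51.20 h × 3600 s/h = 670.88 × 51.20 × 3600 / 10⁶ = 123.7 MJ/m².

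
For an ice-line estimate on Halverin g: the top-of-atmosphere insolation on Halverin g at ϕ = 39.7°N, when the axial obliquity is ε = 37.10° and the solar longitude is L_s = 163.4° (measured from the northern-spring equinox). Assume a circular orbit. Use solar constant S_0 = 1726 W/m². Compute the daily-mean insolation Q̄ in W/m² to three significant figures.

Solar declination: sin δ = sin ε · sin L_s = sin 37.10° × sin 163.4° = 0.17233, so δ = +9.923°.
cos h₀ = −tan(+39.7°) tan(+9.923°) = -0.1452, h₀ = 1.7166 rad.
Bracket: h₀ sin ϕ sin δ + cos ϕ cos δ sin h₀ = 1.7166×0.63877×0.17233 + 0.76940×0.98504×0.98940 = 0.188962 + 0.749856 = 0.938818.
Q̄ = (S_0/π) × [bracket] = (1726/π) × 0.938818 = 515.8 W/m².

Q̄ ≈ 516 W/m²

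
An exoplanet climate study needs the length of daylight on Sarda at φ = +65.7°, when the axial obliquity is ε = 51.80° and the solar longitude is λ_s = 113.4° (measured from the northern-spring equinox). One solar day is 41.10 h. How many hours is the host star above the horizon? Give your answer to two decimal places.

41.10 h

Solar declination: sin δ = sin ε · sin λ_s = sin 51.80° × sin 113.4° = 0.72122, so δ = +46.156°.
Sunrise equation: cos H₀ = −tan φ · tan δ = -2.3059 ≤ −1, so the host star never sets (polar day) and H₀ = π.
Daylight = 2H₀/(2π) × 41.10 h = (3.1416/π) × 41.10 = 41.10 h.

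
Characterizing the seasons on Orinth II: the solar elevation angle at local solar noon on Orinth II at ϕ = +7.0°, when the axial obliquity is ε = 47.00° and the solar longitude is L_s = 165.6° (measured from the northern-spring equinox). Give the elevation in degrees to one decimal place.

86.5°

Solar declination: sin δ = sin ε · sin L_s = sin 47.00° × sin 165.6° = 0.18188, so δ = +10.479°.
At local noon the hour angle is zero, so the zenith angle equals |ϕ − δ| = |+7.0° − (+10.479°)| = 3.479°.
Elevation = 90° − 3.479° = 86.5°.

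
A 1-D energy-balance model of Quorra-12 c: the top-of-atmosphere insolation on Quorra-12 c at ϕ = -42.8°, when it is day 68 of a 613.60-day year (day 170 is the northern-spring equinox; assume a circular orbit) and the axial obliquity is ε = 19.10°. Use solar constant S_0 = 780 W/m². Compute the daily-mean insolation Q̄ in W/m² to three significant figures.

Solar longitude: L_s = 360° × (68 − 170)/613.60 = -59.844°, i.e. -59.844° + 360° = 300.156°.
sin δ = sin 19.10° × sin 300.156° = -0.28293, so δ = -16.435°.
cos h₀ = −tan(-42.8°) tan(-16.435°) = -0.2732, h₀ = 1.8475 rad.
Bracket: h₀ sin ϕ sin δ + cos ϕ cos δ sin h₀ = 1.8475×-0.67944×-0.28293 + 0.73373×0.95914×0.96197 = 0.355152 + 0.676986 = 1.032138.
Q̄ = (S_0/π) × [bracket] = (780/π) × 1.032138 = 256.3 W/m².

Q̄ ≈ 256 W/m²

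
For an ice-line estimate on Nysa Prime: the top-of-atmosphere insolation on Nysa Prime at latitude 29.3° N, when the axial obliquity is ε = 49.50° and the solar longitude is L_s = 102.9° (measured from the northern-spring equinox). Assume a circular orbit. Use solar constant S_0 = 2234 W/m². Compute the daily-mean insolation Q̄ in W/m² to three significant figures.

Q̄ ≈ 904 W/m²

Solar declination: sin δ = sin ε · sin L_s = sin 49.50° × sin 102.9° = 0.74121, so δ = +47.835°.
cos h₀ = −tan(+29.3°) tan(+47.835°) = -0.6196, h₀ = 2.2391 rad.
Bracket: h₀ sin ϕ sin δ + cos ϕ cos δ sin h₀ = 2.2391×0.48938×0.74121 + 0.87207×0.67127×0.78488 = 0.812196 + 0.459464 = 1.271660.
Q̄ = (S_0/π) × [bracket] = (2234/π) × 1.271660 = 904.3 W/m².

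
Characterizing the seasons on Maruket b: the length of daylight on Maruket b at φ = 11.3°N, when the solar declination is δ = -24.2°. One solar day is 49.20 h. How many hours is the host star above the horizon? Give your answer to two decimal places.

cos H₀ = −tan φ · tan δ = −tan(+11.3°) × tan(-24.200°) = 0.0898, so H₀ = 1.4809 rad = 84.85°.
Daylight = 2H₀/(2π) × 49.20 h = (1.4809/π) × 49.20 = 23.19 h.

23.19 h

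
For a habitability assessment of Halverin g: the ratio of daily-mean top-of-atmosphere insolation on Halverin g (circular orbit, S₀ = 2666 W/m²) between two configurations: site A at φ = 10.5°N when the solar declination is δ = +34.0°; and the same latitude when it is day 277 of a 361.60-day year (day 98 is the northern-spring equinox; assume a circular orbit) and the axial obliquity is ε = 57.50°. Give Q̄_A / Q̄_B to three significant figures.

— Configuration A (φ=+10.5°):
cos H₀ = −tan(+10.5°) tan(+34.000°) = -0.1250, H₀ = 1.6961 rad.
Bracket: H₀ sin φ sin δ + cos φ cos δ sin H₀ = 1.6961×0.18224×0.55919 + 0.98325×0.82904×0.99216 = 0.172844 + 0.808763 = 0.981607.
Q̄ = (S₀/π) × [bracket] = (2666/π) × 0.981607 = 833.01 W/m².
— Configuration B (φ=+10.5°):
Solar longitude: λ_s = 360° × (277 − 98)/361.60 = 178.208°.
sin δ = sin 57.50° × sin 178.208° = 0.02637, so δ = +1.511°.
cos H₀ = −tan(+10.5°) tan(+1.511°) = -0.0049, H₀ = 1.5757 rad.
Bracket: H₀ sin φ sin δ + cos φ cos δ sin H₀ = 1.5757×0.18224×0.02637 + 0.98325×0.99965×0.99999 = 0.007572 + 0.982896 = 0.990468.
Q̄ = (S₀/π) × [bracket] = (2666/π) × 0.990468 = 840.53 W/m².
Ratio Q̄_A / Q̄_B = 833.01 / 840.53 = 0.9911.

Q̄_A / Q̄_B ≈ 0.991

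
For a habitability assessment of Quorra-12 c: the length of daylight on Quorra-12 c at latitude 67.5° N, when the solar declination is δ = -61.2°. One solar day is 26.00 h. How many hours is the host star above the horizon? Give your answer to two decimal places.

0.00 h

cos H₀ = −tan φ · tan δ = 4.3914 ≥ 1, so the host star never rises (polar night) and H₀ = 0.
Daylight = 2H₀/(2π) × 26.00 h = (0.0000/π) × 26.00 = 0.00 h.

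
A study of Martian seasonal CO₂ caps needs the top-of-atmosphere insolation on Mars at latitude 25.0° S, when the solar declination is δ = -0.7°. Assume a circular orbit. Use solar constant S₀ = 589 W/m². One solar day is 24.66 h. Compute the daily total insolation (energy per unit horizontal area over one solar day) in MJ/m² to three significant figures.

15.2 MJ/m²

cos H₀ = −tan(-25.0°) tan(-0.700°) = -0.0057, H₀ = 1.5765 rad.
Bracket: H₀ sin φ sin δ + cos φ cos δ sin H₀ = 1.5765×-0.42262×-0.01222 + 0.90631×0.99993×0.99998 = 0.008142 + 0.906228 = 0.914370.
Q̄ = (S₀/π) × [bracket] = (589/π) × 0.914370 = 171.43 W/m².
Daily total = Q̄ × 24.66 h × 3600 s/h = 171.43 × 24.66 × 3600 / 10⁶ = 15.22 MJ/m².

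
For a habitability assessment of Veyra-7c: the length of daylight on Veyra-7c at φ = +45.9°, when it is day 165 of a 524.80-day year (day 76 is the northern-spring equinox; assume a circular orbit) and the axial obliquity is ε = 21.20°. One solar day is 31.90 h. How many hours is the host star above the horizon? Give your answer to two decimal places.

19.52 h

Solar longitude: λ_s = 360° × (165 − 76)/524.80 = 61.052°.
sin δ = sin 21.20° × sin 61.052° = 0.31644, so δ = +18.448°.
cos H₀ = −tan φ · tan δ = −tan(+45.9°) × tan(+18.448°) = -0.3442, so H₀ = 1.9222 rad = 110.13°.
Daylight = 2H₀/(2π) × 31.90 h = (1.9222/π) × 31.90 = 19.52 h.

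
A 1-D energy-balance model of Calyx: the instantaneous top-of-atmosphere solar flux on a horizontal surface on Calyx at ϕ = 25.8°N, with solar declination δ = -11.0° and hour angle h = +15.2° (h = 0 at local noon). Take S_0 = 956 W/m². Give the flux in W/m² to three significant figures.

cos θ_z = sin ϕ sin δ + cos ϕ cos δ cos h = -0.083046 + 0.852860 = 0.769814.
Flux = S_0 · cos θ_z = 956 × 0.769814 = 735.9 W/m².

736 W/m²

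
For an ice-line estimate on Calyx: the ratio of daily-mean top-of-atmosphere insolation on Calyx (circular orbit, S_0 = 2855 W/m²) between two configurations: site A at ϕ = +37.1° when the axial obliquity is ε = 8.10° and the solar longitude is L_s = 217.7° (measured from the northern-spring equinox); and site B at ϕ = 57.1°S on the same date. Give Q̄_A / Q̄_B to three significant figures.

— Configuration A (ϕ=+37.1°):
Solar declination: sin δ = sin ε · sin L_s = sin 8.10° × sin 217.7° = -0.08616, so δ = -4.943°.
cos h₀ = −tan(+37.1°) tan(-4.943°) = 0.0654, h₀ = 1.5053 rad.
Bracket: h₀ sin ϕ sin δ + cos ϕ cos δ sin h₀ = 1.5053×0.60321×-0.08616 + 0.79758×0.99628×0.99786 = -0.078234 + 0.792913 = 0.714679.
Q̄ = (S_0/π) × [bracket] = (2855/π) × 0.714679 = 649.48 W/m².
— Configuration B (ϕ=-57.1°):
cos h₀ = −tan(-57.1°) tan(-4.943°) = -0.1337, h₀ = 1.7049 rad.
Bracket: h₀ sin ϕ sin δ + cos ϕ cos δ sin h₀ = 1.7049×-0.83962×-0.08616 + 0.54317×0.99628×0.99102 = 0.123335 + 0.536290 = 0.659625.
Q̄ = (S_0/π) × [bracket] = (2855/π) × 0.659625 = 599.45 W/m².
Ratio Q̄_A / Q̄_B = 649.48 / 599.45 = 1.083.

Q̄_A / Q̄_B ≈ 1.08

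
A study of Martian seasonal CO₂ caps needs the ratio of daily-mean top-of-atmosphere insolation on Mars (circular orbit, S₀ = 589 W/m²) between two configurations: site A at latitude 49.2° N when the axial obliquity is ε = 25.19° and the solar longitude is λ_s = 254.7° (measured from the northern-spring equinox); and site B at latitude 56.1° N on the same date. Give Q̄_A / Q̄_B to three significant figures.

Q̄_A / Q̄_B ≈ 2.06

— Configuration A (φ=+49.2°):
Solar declination: sin δ = sin ε · sin λ_s = sin 25.19° × sin 254.7° = -0.41054, so δ = -24.239°.
cos H₀ = −tan(+49.2°) tan(-24.239°) = 0.5216, H₀ = 1.0221 rad.
Bracket: H₀ sin φ sin δ + cos φ cos δ sin H₀ = 1.0221×0.75700×-0.41054 + 0.65342×0.91184×0.85319 = -0.317647 + 0.508343 = 0.190696.
Q̄ = (S₀/π) × [bracket] = (589/π) × 0.190696 = 35.753 W/m².
— Configuration B (φ=+56.1°):
cos H₀ = −tan(+56.1°) tan(-24.239°) = 0.6700, H₀ = 0.8366 rad.
Bracket: H₀ sin φ sin δ + cos φ cos δ sin H₀ = 0.8366×0.83001×-0.41054 + 0.55775×0.91184×0.74235 = -0.285073 + 0.377543 = 0.092470.
Q̄ = (S₀/π) × [bracket] = (589/π) × 0.092470 = 17.337 W/m².
Ratio Q̄_A / Q̄_B = 35.753 / 17.337 = 2.062.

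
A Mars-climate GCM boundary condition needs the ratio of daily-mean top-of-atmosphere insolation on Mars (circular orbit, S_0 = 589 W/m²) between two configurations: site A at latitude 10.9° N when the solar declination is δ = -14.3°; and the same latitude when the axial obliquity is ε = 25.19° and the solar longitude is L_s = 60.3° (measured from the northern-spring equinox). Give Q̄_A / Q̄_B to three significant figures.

— Configuration A (ϕ=+10.9°):
cos h₀ = −tan(+10.9°) tan(-14.300°) = 0.0491, h₀ = 1.5217 rad.
Bracket: h₀ sin ϕ sin δ + cos ϕ cos δ sin h₀ = 1.5217×0.18910×-0.24700 + 0.98196×0.96902×0.99879 = -0.071075 + 0.950388 = 0.879313.
Q̄ = (S_0/π) × [bracket] = (589/π) × 0.879313 = 164.86 W/m².
— Configuration B (ϕ=+10.9°):
Solar declination: sin δ = sin ε · sin L_s = sin 25.19° × sin 60.3° = 0.36971, so δ = +21.698°.
cos h₀ = −tan(+10.9°) tan(+21.698°) = -0.0766, h₀ = 1.6475 rad.
Bracket: h₀ sin ϕ sin δ + cos ϕ cos δ sin h₀ = 1.6475×0.18910×0.36971 + 0.98196×0.92915×0.99706 = 0.115180 + 0.909706 = 1.024886.
Q̄ = (S_0/π) × [bracket] = (589/π) × 1.024886 = 192.15 W/m².
Ratio Q̄_A / Q̄_B = 164.86 / 192.15 = 0.8580.

Q̄_A / Q̄_B ≈ 0.858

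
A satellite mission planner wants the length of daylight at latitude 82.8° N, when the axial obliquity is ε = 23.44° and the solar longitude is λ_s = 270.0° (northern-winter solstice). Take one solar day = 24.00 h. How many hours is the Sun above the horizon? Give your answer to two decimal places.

Solar declination: sin δ = sin ε · sin λ_s = sin 23.44° × sin 270.0° = -0.39779, so δ = -23.440°.
cos H₀ = −tan φ · tan δ = 3.4320 ≥ 1, so the Sun never rises (polar night) and H₀ = 0.
Daylight = 2H₀/(2π) × 24.00 h = (0.0000/π) × 24.00 = 0.00 h.

0.00 h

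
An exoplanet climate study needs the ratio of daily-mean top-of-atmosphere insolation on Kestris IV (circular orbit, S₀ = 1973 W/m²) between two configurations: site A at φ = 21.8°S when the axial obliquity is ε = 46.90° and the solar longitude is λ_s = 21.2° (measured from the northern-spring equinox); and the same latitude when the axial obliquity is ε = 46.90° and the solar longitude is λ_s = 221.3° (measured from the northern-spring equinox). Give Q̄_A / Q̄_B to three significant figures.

Q̄_A / Q̄_B ≈ 0.670

— Configuration A (φ=-21.8°):
Solar declination: sin δ = sin ε · sin λ_s = sin 46.90° × sin 21.2° = 0.26404, so δ = +15.310°.
cos H₀ = −tan(-21.8°) tan(+15.310°) = 0.1095, H₀ = 1.4611 rad.
Bracket: H₀ sin φ sin δ + cos φ cos δ sin H₀ = 1.4611×-0.37137×0.26404 + 0.92849×0.96451×0.99399 = -0.143270 + 0.890156 = 0.746886.
Q̄ = (S₀/π) × [bracket] = (1973/π) × 0.746886 = 469.06 W/m².
— Configuration B (φ=-21.8°):
Solar declination: sin δ = sin ε · sin λ_s = sin 46.90° × sin 221.3° = -0.48191, so δ = -28.810°.
cos H₀ = −tan(-21.8°) tan(-28.810°) = -0.2200, H₀ = 1.7926 rad.
Bracket: H₀ sin φ sin δ + cos φ cos δ sin H₀ = 1.7926×-0.37137×-0.48191 + 0.92849×0.87622×0.97550 = 0.320816 + 0.793629 = 1.114445.
Q̄ = (S₀/π) × [bracket] = (1973/π) × 1.114445 = 699.90 W/m².
Ratio Q̄_A / Q̄_B = 469.06 / 699.90 = 0.6702.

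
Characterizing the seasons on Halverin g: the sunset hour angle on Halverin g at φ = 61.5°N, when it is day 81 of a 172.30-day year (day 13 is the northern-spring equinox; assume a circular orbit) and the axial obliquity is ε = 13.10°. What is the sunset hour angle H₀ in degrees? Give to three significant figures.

H₀ = 105°

Solar longitude: λ_s = 360° × (81 − 13)/172.30 = 142.078°.
sin δ = sin 13.10° × sin 142.078° = 0.13930, so δ = +8.007°.
cos H₀ = −tan φ · tan δ = −tan(+61.5°) × tan(+8.007°) = -0.2591, so H₀ = 1.8329 rad = 105.02°.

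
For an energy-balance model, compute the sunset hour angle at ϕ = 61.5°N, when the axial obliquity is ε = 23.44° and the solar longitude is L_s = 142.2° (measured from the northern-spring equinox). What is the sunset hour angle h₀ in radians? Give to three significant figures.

Solar declination: sin δ = sin ε · sin L_s = sin 23.44° × sin 142.2° = 0.24381, so δ = +14.111°.
cos h₀ = −tan ϕ · tan δ = −tan(+61.5°) × tan(+14.111°) = -0.4630, so h₀ = 2.0522 rad = 117.58°.

h₀ = 2.05 rad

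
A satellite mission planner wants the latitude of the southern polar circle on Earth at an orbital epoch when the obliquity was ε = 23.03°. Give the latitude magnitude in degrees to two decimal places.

66.97°

The polar circle is the lowest latitude that experiences at least one full rotation of continuous darkness at the northern-summer solstice; it lies at |φ| = 90° − ε = 90° − 23.03° = 66.97°.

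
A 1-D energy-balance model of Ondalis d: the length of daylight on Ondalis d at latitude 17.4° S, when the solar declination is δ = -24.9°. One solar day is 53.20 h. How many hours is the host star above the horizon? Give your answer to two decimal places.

29.07 h

cos H₀ = −tan φ · tan δ = −tan(-17.4°) × tan(-24.900°) = -0.1455, so H₀ = 1.7168 rad = 98.36°.
Daylight = 2H₀/(2π) × 53.20 h = (1.7168/π) × 53.20 = 29.07 h.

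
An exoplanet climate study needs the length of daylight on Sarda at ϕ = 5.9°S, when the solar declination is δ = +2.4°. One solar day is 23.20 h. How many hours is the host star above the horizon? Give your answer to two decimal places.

11.57 h

cos h₀ = −tan ϕ · tan δ = −tan(-5.9°) × tan(+2.400°) = 0.0043, so h₀ = 1.5665 rad = 89.75°.
Daylight = 2h₀/(2π) × 23.20 h = (1.5665/π) × 23.20 = 11.57 h.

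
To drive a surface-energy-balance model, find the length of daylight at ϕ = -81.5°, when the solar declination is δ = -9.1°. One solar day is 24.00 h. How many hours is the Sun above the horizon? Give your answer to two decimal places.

24.00 h

Sunrise equation: cos h₀ = −tan ϕ · tan δ = -1.0717 ≤ −1, so the Sun never sets (polar day) and h₀ = π.
Daylight = 2h₀/(2π) × 24.00 h = (3.1416/π) × 24.00 = 24.00 h.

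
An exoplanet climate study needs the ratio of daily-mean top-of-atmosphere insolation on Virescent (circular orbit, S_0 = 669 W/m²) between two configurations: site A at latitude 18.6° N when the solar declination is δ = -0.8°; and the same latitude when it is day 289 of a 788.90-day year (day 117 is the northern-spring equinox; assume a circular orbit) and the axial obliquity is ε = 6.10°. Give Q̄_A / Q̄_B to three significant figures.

Q̄_A / Q̄_B ≈ 0.945

— Configuration A (ϕ=+18.6°):
cos h₀ = −tan(+18.6°) tan(-0.800°) = 0.0047, h₀ = 1.5661 rad.
Bracket: h₀ sin ϕ sin δ + cos ϕ cos δ sin h₀ = 1.5661×0.31896×-0.01396 + 0.94777×0.99990×0.99999 = -0.006973 + 0.947666 = 0.940693.
Q̄ = (S_0/π) × [bracket] = (669/π) × 0.940693 = 200.32 W/m².
— Configuration B (ϕ=+18.6°):
Solar longitude: L_s = 360° × (289 − 117)/788.90 = 78.489°.
sin δ = sin 6.10° × sin 78.489° = 0.10413, so δ = +5.977°.
cos h₀ = −tan(+18.6°) tan(+5.977°) = -0.0352, h₀ = 1.6060 rad.
Bracket: h₀ sin ϕ sin δ + cos ϕ cos δ sin h₀ = 1.6060×0.31896×0.10413 + 0.94777×0.99456×0.99938 = 0.053341 + 0.942030 = 0.995371.
Q̄ = (S_0/π) × [bracket] = (669/π) × 0.995371 = 211.96 W/m².
Ratio Q̄_A / Q̄_B = 200.32 / 211.96 = 0.9451.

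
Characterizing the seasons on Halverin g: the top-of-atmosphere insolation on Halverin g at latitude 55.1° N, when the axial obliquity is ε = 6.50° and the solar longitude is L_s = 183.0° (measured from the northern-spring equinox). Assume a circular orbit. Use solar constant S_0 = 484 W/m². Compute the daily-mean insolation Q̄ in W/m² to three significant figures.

Q̄ ≈ 87.0 W/m²

Solar declination: sin δ = sin ε · sin L_s = sin 6.50° × sin 183.0° = -0.00592, so δ = -0.339°.
cos h₀ = −tan(+55.1°) tan(-0.339°) = 0.0085, h₀ = 1.5623 rad.
Bracket: h₀ sin ϕ sin δ + cos ϕ cos δ sin h₀ = 1.5623×0.82015×-0.00592 + 0.57215×0.99998×0.99996 = -0.007585 + 0.572116 = 0.564531.
Q̄ = (S_0/π) × [bracket] = (484/π) × 0.564531 = 86.97 W/m².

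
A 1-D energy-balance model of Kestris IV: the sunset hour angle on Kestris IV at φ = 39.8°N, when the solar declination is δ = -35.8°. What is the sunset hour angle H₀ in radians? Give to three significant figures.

H₀ = 0.926 rad

cos H₀ = −tan φ · tan δ = −tan(+39.8°) × tan(-35.800°) = 0.6009, so H₀ = 0.9262 rad = 53.07°.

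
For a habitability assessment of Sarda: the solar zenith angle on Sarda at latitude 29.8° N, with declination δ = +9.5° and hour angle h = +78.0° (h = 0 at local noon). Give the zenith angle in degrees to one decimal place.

θ_z = 74.9°

cos θ_z = sin ϕ sin δ + cos ϕ cos δ cos h = 0.082024 + 0.177944 = 0.259968.
θ_z = arccos(0.259968) = 74.9°.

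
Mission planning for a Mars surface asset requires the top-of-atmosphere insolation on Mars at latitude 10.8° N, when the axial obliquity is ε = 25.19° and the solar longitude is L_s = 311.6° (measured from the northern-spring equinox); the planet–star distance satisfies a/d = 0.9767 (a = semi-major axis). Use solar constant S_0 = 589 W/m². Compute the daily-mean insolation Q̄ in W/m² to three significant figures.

Q̄ ≈ 150 W/m²

Solar declination: sin δ = sin ε · sin L_s = sin 25.19° × sin 311.6° = -0.31828, so δ = -18.559°.
cos h₀ = −tan(+10.8°) tan(-18.559°) = 0.0640, h₀ = 1.5067 rad.
Bracket: h₀ sin ϕ sin δ + cos ϕ cos δ sin h₀ = 1.5067×0.18738×-0.31828 + 0.98229×0.94800×0.99795 = -0.089859 + 0.929302 = 0.839443.
Inverse-square distance factor (a/d)² = 0.9767² = 0.953943.
Q̄ = (S_0/π) × 0.953943 × [bracket] = (589/π) × 0.953943 × 0.839443 = 150.1 W/m².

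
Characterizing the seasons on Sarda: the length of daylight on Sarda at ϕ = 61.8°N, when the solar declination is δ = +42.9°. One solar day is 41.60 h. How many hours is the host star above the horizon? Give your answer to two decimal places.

41.60 h

Sunrise equation: cos h₀ = −tan ϕ · tan δ = -1.7331 ≤ −1, so the host star never sets (polar day) and h₀ = π.
Daylight = 2h₀/(2π) × 41.60 h = (3.1416/π) × 41.60 = 41.60 h.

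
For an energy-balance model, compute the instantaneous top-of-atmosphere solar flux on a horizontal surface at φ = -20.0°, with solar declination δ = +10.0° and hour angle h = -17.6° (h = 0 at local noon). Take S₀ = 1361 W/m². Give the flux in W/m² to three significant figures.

1.12e+03 W/m²

cos θ_z = sin φ sin δ + cos φ cos δ cos h = -0.059391 + 0.882098 = 0.822707.
Flux = S₀ · cos θ_z = 1361 × 0.822707 = 1120 W/m².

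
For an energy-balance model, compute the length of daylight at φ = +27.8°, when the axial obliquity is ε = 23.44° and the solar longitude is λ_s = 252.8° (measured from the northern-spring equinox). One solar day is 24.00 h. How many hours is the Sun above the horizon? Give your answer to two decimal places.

10.33 h

Solar declination: sin δ = sin ε · sin λ_s = sin 23.44° × sin 252.8° = -0.38000, so δ = -22.334°.
cos H₀ = −tan φ · tan δ = −tan(+27.8°) × tan(-22.334°) = 0.2166, so H₀ = 1.3525 rad = 77.49°.
Daylight = 2H₀/(2π) × 24.00 h = (1.3525/π) × 24.00 = 10.33 h.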